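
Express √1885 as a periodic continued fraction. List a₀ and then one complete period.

a₀ = ⌊√1885⌋ = 43.
With m₀=0, d₀=1 and mₖ₊₁ = dₖaₖ − mₖ, dₖ₊₁ = (n − mₖ₊₁²)/dₖ, aₖ₊₁ = ⌊(a₀+mₖ₊₁)/dₖ₊₁⌋:
  k=1: m=43, d=36, a=2
  k=2: m=29, d=29, a=2
  k=3: m=29, d=36, a=2
  k=4: m=43, d=1, a=86
d=1 and a=2a₀=86 at k=4, so the next step gives (m, d) = (43, 36) again — its k=1 value — and the period has length 4.

[43; 2, 2, 2, 86]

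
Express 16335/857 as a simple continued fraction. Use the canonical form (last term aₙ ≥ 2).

16335 = 19×857 + 52
857 = 16×52 + 25
52 = 2×25 + 2
25 = 12×2 + 1
2 = 2×1 + 0  (stop)
So 16335/857 = [19; 16, 2, 12, 2].

[19; 16, 2, 12, 2]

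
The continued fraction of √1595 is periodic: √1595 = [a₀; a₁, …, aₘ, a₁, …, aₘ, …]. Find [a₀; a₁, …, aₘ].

a₀ = ⌊√1595⌋ = 39.
With m₀=0, d₀=1 and mₖ₊₁ = dₖaₖ − mₖ, dₖ₊₁ = (n − mₖ₊₁²)/dₖ, aₖ₊₁ = ⌊(a₀+mₖ₊₁)/dₖ₊₁⌋:
  k=1: m=39, d=74, a=1
  k=2: m=35, d=5, a=14
  k=3: m=35, d=74, a=1
  k=4: m=39, d=1, a=78
d=1 and a=2a₀=78 at k=4, so the next step gives (m, d) = (39, 74) again — its k=1 value — and the period has length 4.

[39; 1, 14, 1, 78]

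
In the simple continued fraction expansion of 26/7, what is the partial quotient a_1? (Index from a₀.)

1

26 = 3·7 + 5   →  a_0 = 3
7 = 1·5 + 2   →  a_1 = 1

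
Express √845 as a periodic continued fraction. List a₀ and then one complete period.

a₀ = ⌊√845⌋ = 29.
With m₀=0, d₀=1 and mₖ₊₁ = dₖaₖ − mₖ, dₖ₊₁ = (n − mₖ₊₁²)/dₖ, aₖ₊₁ = ⌊(a₀+mₖ₊₁)/dₖ₊₁⌋:
  k=1: m=29, d=4, a=14
  k=2: m=27, d=29, a=1
  k=3: m=2, d=29, a=1
  k=4: m=27, d=4, a=14
  k=5: m=29, d=1, a=58
d=1 and a=2a₀=58 at k=5, so the next step gives (m, d) = (29, 4) again — its k=1 value — and the period has length 5.

[29; 14, 1, 1, 14, 58]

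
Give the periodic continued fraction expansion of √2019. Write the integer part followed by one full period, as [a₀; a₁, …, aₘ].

a₀ = ⌊√2019⌋ = 44.
With m₀=0, d₀=1 and mₖ₊₁ = dₖaₖ − mₖ, dₖ₊₁ = (n − mₖ₊₁²)/dₖ, aₖ₊₁ = ⌊(a₀+mₖ₊₁)/dₖ₊₁⌋:
  k=1: m=44, d=83, a=1
  k=2: m=39, d=6, a=13
  k=3: m=39, d=83, a=1
  k=4: m=44, d=1, a=88
d=1 and a=2a₀=88 at k=4, so the next step gives (m, d) = (44, 83) again — its k=1 value — and the period has length 4.

[44; 1, 13, 1, 88]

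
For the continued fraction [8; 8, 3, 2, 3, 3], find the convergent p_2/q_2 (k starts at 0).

203/25

Using pₖ = aₖpₖ₋₁ + pₖ₋₂, qₖ = aₖqₖ₋₁ + qₖ₋₂ (with p₋₁=1, p₋₂=0, q₋₁=0, q₋₂=1):
  k=0: a=8, p=8, q=1
  k=1: a=8, p=65, q=8
  k=2: a=3, p=203, q=25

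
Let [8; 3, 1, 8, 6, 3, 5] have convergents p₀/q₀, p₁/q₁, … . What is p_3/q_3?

289/35

Using pₖ = aₖpₖ₋₁ + pₖ₋₂, qₖ = aₖqₖ₋₁ + qₖ₋₂ (with p₋₁=1, p₋₂=0, q₋₁=0, q₋₂=1):
  k=0: a=8, p=8, q=1
  k=1: a=3, p=25, q=3
  k=2: a=1, p=33, q=4
  k=3: a=8, p=289, q=35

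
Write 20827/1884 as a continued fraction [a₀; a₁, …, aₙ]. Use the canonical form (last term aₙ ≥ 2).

[11; 18, 3, 2, 3, 4]

20827 = 11*1884 + 103
1884 = 18*103 + 30
103 = 3*30 + 13
30 = 2*13 + 4
13 = 3*4 + 1
4 = 4*1 + 0  (stop)
So 20827/1884 = [11; 18, 3, 2, 3, 4].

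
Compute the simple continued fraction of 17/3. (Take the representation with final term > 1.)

17 = 5×3 + 2
3 = 1×2 + 1
2 = 2×1 + 0  (stop)
So 17/3 = [5; 1, 2].

[5; 1, 2]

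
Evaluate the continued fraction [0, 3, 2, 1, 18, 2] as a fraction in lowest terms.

115/384

Fold from the inside: start with 2/1.
  18 + 1/2 = 37/2
  1 + 2/37 = 39/37
  2 + 37/39 = 115/39
  3 + 39/115 = 384/115
  0 + 115/384 = 115/384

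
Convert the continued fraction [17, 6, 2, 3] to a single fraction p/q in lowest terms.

772/45

Fold from the inside: start with 3/1.
  2 + 1/3 = 7/3
  6 + 3/7 = 45/7
  17 + 7/45 = 772/45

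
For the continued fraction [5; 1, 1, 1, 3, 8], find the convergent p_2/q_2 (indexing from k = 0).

11/2

Using pₖ = aₖpₖ₋₁ + pₖ₋₂, qₖ = aₖqₖ₋₁ + qₖ₋₂ (with p₋₁=1, p₋₂=0, q₋₁=0, q₋₂=1):
  k=0: a=5, p=5, q=1
  k=1: a=1, p=6, q=1
  k=2: a=1, p=11, q=2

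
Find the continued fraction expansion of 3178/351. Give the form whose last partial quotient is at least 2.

3178 = 9×351 + 19
351 = 18×19 + 9
19 = 2×9 + 1
9 = 9×1 + 0  (stop)
So 3178/351 = [9; 18, 2, 9].

[9; 18, 2, 9]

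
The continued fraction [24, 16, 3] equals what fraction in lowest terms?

1179/49

Using pₖ = aₖpₖ₋₁ + pₖ₋₂ and qₖ = aₖqₖ₋₁ + qₖ₋₂:
  k=0: a=24, p=24, q=1
  k=1: a=16, p=385, q=16
  k=2: a=3, p=1179, q=49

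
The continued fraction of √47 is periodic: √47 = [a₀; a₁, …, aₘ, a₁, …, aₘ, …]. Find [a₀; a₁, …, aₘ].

[6; 1, 5, 1, 12]

a₀ = ⌊√47⌋ = 6.
With m₀=0, d₀=1 and mₖ₊₁ = dₖaₖ − mₖ, dₖ₊₁ = (n − mₖ₊₁²)/dₖ, aₖ₊₁ = ⌊(a₀+mₖ₊₁)/dₖ₊₁⌋:
  k=1: m=6, d=11, a=1
  k=2: m=5, d=2, a=5
  k=3: m=5, d=11, a=1
  k=4: m=6, d=1, a=12
d=1 and a=2a₀=12 at k=4, so the next step gives (m, d) = (6, 11) again — its k=1 value — and the period has length 4.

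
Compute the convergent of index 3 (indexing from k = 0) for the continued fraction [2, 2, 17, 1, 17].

Using pₖ = aₖpₖ₋₁ + pₖ₋₂, qₖ = aₖqₖ₋₁ + qₖ₋₂ (with p₋₁=1, p₋₂=0, q₋₁=0, q₋₂=1):
  k=0: a=2, p=2, q=1
  k=1: a=2, p=5, q=2
  k=2: a=17, p=87, q=35
  k=3: a=1, p=92, q=37

92/37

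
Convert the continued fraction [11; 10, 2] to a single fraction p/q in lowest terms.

Fold from the inside: start with 2/1.
  10 + 1/2 = 21/2
  11 + 2/21 = 233/21

233/21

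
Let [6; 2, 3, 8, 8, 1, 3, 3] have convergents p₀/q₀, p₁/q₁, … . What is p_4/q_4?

3029/471

Using pₖ = aₖpₖ₋₁ + pₖ₋₂, qₖ = aₖqₖ₋₁ + qₖ₋₂ (with p₋₁=1, p₋₂=0, q₋₁=0, q₋₂=1):
  k=0: a=6, p=6, q=1
  k=1: a=2, p=13, q=2
  k=2: a=3, p=45, q=7
  k=3: a=8, p=373, q=58
  k=4: a=8, p=3029, q=471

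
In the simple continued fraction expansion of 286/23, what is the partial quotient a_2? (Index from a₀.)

3

286 = 12·23 + 10   →  a_0 = 12
23 = 2·10 + 3   →  a_1 = 2
10 = 3·3 + 1   →  a_2 = 3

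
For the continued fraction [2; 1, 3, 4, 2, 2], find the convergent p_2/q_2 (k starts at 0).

11/4

Using pₖ = aₖpₖ₋₁ + pₖ₋₂, qₖ = aₖqₖ₋₁ + qₖ₋₂ (with p₋₁=1, p₋₂=0, q₋₁=0, q₋₂=1):
  k=0: a=2, p=2, q=1
  k=1: a=1, p=3, q=1
  k=2: a=3, p=11, q=4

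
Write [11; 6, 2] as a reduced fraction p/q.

145/13

Fold from the inside: start with 2/1.
  6 + 1/2 = 13/2
  11 + 2/13 = 145/13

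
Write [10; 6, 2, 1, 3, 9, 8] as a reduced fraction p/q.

Using pₖ = aₖpₖ₋₁ + pₖ₋₂ and qₖ = aₖqₖ₋₁ + qₖ₋₂:
  k=0: a=10, p=10, q=1
  k=1: a=6, p=61, q=6
  k=2: a=2, p=132, q=13
  k=3: a=1, p=193, q=19
  k=4: a=3, p=711, q=70
  k=5: a=9, p=6592, q=649
  k=6: a=8, p=53447, q=5262

53447/5262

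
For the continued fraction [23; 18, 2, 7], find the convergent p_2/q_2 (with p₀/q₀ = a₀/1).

Using pₖ = aₖpₖ₋₁ + pₖ₋₂, qₖ = aₖqₖ₋₁ + qₖ₋₂ (with p₋₁=1, p₋₂=0, q₋₁=0, q₋₂=1):
  k=0: a=23, p=23, q=1
  k=1: a=18, p=415, q=18
  k=2: a=2, p=853, q=37

853/37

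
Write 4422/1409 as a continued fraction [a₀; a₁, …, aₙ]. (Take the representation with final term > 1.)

4422 = 3*1409 + 195
1409 = 7*195 + 44
195 = 4*44 + 19
44 = 2*19 + 6
19 = 3*6 + 1
6 = 6*1 + 0  (stop)
So 4422/1409 = [3; 7, 4, 2, 3, 6].

[3; 7, 4, 2, 3, 6]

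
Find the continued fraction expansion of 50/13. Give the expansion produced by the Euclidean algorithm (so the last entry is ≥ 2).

50 = 3*13 + 11
13 = 1*11 + 2
11 = 5*2 + 1
2 = 2*1 + 0  (stop)
So 50/13 = [3; 1, 5, 2].

[3; 1, 5, 2]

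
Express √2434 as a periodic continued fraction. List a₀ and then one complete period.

a₀ = ⌊√2434⌋ = 49.
With m₀=0, d₀=1 and mₖ₊₁ = dₖaₖ − mₖ, dₖ₊₁ = (n − mₖ₊₁²)/dₖ, aₖ₊₁ = ⌊(a₀+mₖ₊₁)/dₖ₊₁⌋:
  k=1: m=49, d=33, a=2
  k=2: m=17, d=65, a=1
  k=3: m=48, d=2, a=48
  k=4: m=48, d=65, a=1
  k=5: m=17, d=33, a=2
  k=6: m=49, d=1, a=98
d=1 and a=2a₀=98 at k=6, so the next step gives (m, d) = (49, 33) again — its k=1 value — and the period has length 6.

[49; 2, 1, 48, 1, 2, 98]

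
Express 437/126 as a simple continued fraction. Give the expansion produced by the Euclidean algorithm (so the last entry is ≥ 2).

[3; 2, 7, 2, 1, 2]

437 = 3*126 + 59
126 = 2*59 + 8
59 = 7*8 + 3
8 = 2*3 + 2
3 = 1*2 + 1
2 = 2*1 + 0  (stop)
So 437/126 = [3; 2, 7, 2, 1, 2].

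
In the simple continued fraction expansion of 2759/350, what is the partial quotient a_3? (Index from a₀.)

1

2759 = 7·350 + 309   →  a_0 = 7
350 = 1·309 + 41   →  a_1 = 1
309 = 7·41 + 22   →  a_2 = 7
41 = 1·22 + 19   →  a_3 = 1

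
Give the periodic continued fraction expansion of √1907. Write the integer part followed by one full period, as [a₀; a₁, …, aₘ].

a₀ = ⌊√1907⌋ = 43.
With m₀=0, d₀=1 and mₖ₊₁ = dₖaₖ − mₖ, dₖ₊₁ = (n − mₖ₊₁²)/dₖ, aₖ₊₁ = ⌊(a₀+mₖ₊₁)/dₖ₊₁⌋:
  k=1: m=43, d=58, a=1
  k=2: m=15, d=29, a=2
  k=3: m=43, d=2, a=43
  k=4: m=43, d=29, a=2
  k=5: m=15, d=58, a=1
  k=6: m=43, d=1, a=86
d=1 and a=2a₀=86 at k=6, so the next step gives (m, d) = (43, 58) again — its k=1 value — and the period has length 6.

[43; 1, 2, 43, 2, 1, 86]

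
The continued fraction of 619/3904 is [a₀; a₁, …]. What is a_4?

1

619 = 0·3904 + 619   →  a_0 = 0
3904 = 6·619 + 190   →  a_1 = 6
619 = 3·190 + 49   →  a_2 = 3
190 = 3·49 + 43   →  a_3 = 3
49 = 1·43 + 6   →  a_4 = 1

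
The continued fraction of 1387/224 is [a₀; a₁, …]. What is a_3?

1

1387 = 6·224 + 43   →  a_0 = 6
224 = 5·43 + 9   →  a_1 = 5
43 = 4·9 + 7   →  a_2 = 4
9 = 1·7 + 2   →  a_3 = 1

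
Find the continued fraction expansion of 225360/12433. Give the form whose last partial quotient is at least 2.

[18; 7, 1, 15, 2, 15, 3]

225360 = 18*12433 + 1566
12433 = 7*1566 + 1471
1566 = 1*1471 + 95
1471 = 15*95 + 46
95 = 2*46 + 3
46 = 15*3 + 1
3 = 3*1 + 0  (stop)
So 225360/12433 = [18; 7, 1, 15, 2, 15, 3].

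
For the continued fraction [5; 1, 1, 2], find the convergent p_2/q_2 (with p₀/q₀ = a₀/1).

11/2

Using pₖ = aₖpₖ₋₁ + pₖ₋₂, qₖ = aₖqₖ₋₁ + qₖ₋₂ (with p₋₁=1, p₋₂=0, q₋₁=0, q₋₂=1):
  k=0: a=5, p=5, q=1
  k=1: a=1, p=6, q=1
  k=2: a=1, p=11, q=2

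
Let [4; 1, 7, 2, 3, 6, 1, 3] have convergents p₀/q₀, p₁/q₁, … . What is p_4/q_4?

Using pₖ = aₖpₖ₋₁ + pₖ₋₂, qₖ = aₖqₖ₋₁ + qₖ₋₂ (with p₋₁=1, p₋₂=0, q₋₁=0, q₋₂=1):
  k=0: a=4, p=4, q=1
  k=1: a=1, p=5, q=1
  k=2: a=7, p=39, q=8
  k=3: a=2, p=83, q=17
  k=4: a=3, p=288, q=59

288/59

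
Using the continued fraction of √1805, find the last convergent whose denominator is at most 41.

1402/33

√1805 = [42; 2, 16, 2, 84, …] (period length 4).
Convergents:
  p_0/q_0 = 42/1
  p_1/q_1 = 85/2
  p_2/q_2 = 1402/33
  p_3/q_3 = 2889/68
q_2 = 33 ≤ 41 < 68 = q_3, so the answer is 1402/33.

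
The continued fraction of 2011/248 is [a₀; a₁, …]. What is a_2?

5

2011 = 8·248 + 27   →  a_0 = 8
248 = 9·27 + 5   →  a_1 = 9
27 = 5·5 + 2   →  a_2 = 5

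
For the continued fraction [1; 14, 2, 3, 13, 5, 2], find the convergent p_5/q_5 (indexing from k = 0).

Using pₖ = aₖpₖ₋₁ + pₖ₋₂, qₖ = aₖqₖ₋₁ + qₖ₋₂ (with p₋₁=1, p₋₂=0, q₋₁=0, q₋₂=1):
  k=0: a=1, p=1, q=1
  k=1: a=14, p=15, q=14
  k=2: a=2, p=31, q=29
  k=3: a=3, p=108, q=101
  k=4: a=13, p=1435, q=1342
  k=5: a=5, p=7283, q=6811

7283/6811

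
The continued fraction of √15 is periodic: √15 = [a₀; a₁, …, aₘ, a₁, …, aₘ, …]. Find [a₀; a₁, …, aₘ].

[3; 1, 6]

a₀ = ⌊√15⌋ = 3.
With m₀=0, d₀=1 and mₖ₊₁ = dₖaₖ − mₖ, dₖ₊₁ = (n − mₖ₊₁²)/dₖ, aₖ₊₁ = ⌊(a₀+mₖ₊₁)/dₖ₊₁⌋:
  k=1: m=3, d=6, a=1
  k=2: m=3, d=1, a=6
d=1 and a=2a₀=6 at k=2, so the next step gives (m, d) = (3, 6) again — its k=1 value — and the period has length 2.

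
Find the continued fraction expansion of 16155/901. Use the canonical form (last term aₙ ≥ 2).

16155 = 17×901 + 838
901 = 1×838 + 63
838 = 13×63 + 19
63 = 3×19 + 6
19 = 3×6 + 1
6 = 6×1 + 0  (stop)
So 16155/901 = [17; 1, 13, 3, 3, 6].

[17; 1, 13, 3, 3, 6]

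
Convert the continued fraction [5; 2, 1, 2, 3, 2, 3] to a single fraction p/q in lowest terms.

1144/213

Fold from the inside: start with 3/1.
  2 + 1/3 = 7/3
  3 + 3/7 = 24/7
  2 + 7/24 = 55/24
  1 + 24/55 = 79/55
  2 + 55/79 = 213/79
  5 + 79/213 = 1144/213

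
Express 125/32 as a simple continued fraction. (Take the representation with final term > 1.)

[3; 1, 9, 1, 2]

125 = 3*32 + 29
32 = 1*29 + 3
29 = 9*3 + 2
3 = 1*2 + 1
2 = 2*1 + 0  (stop)
So 125/32 = [3; 1, 9, 1, 2].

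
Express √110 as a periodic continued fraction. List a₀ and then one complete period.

a₀ = ⌊√110⌋ = 10.
With m₀=0, d₀=1 and mₖ₊₁ = dₖaₖ − mₖ, dₖ₊₁ = (n − mₖ₊₁²)/dₖ, aₖ₊₁ = ⌊(a₀+mₖ₊₁)/dₖ₊₁⌋:
  k=1: m=10, d=10, a=2
  k=2: m=10, d=1, a=20
d=1 and a=2a₀=20 at k=2, so the next step gives (m, d) = (10, 10) again — its k=1 value — and the period has length 2.

[10; 2, 20]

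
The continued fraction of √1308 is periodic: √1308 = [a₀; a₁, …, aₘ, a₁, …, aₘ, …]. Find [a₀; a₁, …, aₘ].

a₀ = ⌊√1308⌋ = 36.

[36; 6, 72]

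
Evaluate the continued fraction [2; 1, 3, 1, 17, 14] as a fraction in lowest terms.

3500/1251

Using pₖ = aₖpₖ₋₁ + pₖ₋₂ and qₖ = aₖqₖ₋₁ + qₖ₋₂:
  k=0: a=2, p=2, q=1
  k=1: a=1, p=3, q=1
  k=2: a=3, p=11, q=4
  k=3: a=1, p=14, q=5
  k=4: a=17, p=249, q=89
  k=5: a=14, p=3500, q=1251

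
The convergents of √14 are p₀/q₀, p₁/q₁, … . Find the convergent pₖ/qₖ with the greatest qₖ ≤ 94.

333/89

√14 = [3; 1, 2, 1, 6, …] (period length 4).
Convergents:
  p_0/q_0 = 3/1
  p_1/q_1 = 4/1
  p_2/q_2 = 11/3
  p_3/q_3 = 15/4
  p_4/q_4 = 101/27
  p_5/q_5 = 116/31
  p_6/q_6 = 333/89
  p_7/q_7 = 449/120
q_6 = 89 ≤ 94 < 120 = q_7, so the answer is 333/89.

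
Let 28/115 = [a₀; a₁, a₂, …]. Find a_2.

9

28 = 0·115 + 28   →  a_0 = 0
115 = 4·28 + 3   →  a_1 = 4
28 = 9·3 + 1   →  a_2 = 9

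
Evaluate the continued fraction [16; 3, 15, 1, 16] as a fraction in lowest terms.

Using pₖ = aₖpₖ₋₁ + pₖ₋₂ and qₖ = aₖqₖ₋₁ + qₖ₋₂:
  k=0: a=16, p=16, q=1
  k=1: a=3, p=49, q=3
  k=2: a=15, p=751, q=46
  k=3: a=1, p=800, q=49
  k=4: a=16, p=13551, q=830

13551/830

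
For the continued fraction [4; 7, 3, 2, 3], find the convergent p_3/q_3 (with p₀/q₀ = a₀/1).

Using pₖ = aₖpₖ₋₁ + pₖ₋₂, qₖ = aₖqₖ₋₁ + qₖ₋₂ (with p₋₁=1, p₋₂=0, q₋₁=0, q₋₂=1):
  k=0: a=4, p=4, q=1
  k=1: a=7, p=29, q=7
  k=2: a=3, p=91, q=22
  k=3: a=2, p=211, q=51

211/51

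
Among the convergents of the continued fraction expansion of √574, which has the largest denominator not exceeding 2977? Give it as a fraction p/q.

27576/1151

√574 = [23; 1, 22, 1, 46, …] (period length 4).
Convergents:
  p_0/q_0 = 23/1
  p_1/q_1 = 24/1
  p_2/q_2 = 551/23
  p_3/q_3 = 575/24
  p_4/q_4 = 27001/1127
  p_5/q_5 = 27576/1151
  p_6/q_6 = 633673/26449
q_5 = 1151 ≤ 2977 < 26449 = q_6, so the answer is 27576/1151.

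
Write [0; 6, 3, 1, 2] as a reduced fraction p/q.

11/69

Using pₖ = aₖpₖ₋₁ + pₖ₋₂ and qₖ = aₖqₖ₋₁ + qₖ₋₂:
  k=0: a=0, p=0, q=1
  k=1: a=6, p=1, q=6
  k=2: a=3, p=3, q=19
  k=3: a=1, p=4, q=25
  k=4: a=2, p=11, q=69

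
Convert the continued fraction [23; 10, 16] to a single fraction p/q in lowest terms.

Using pₖ = aₖpₖ₋₁ + pₖ₋₂ and qₖ = aₖqₖ₋₁ + qₖ₋₂:
  k=0: a=23, p=23, q=1
  k=1: a=10, p=231, q=10
  k=2: a=16, p=3719, q=161

3719/161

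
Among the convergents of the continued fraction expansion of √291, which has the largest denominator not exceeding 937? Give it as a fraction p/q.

9877/579

√291 = [17; 17, 34, …] (period length 2).
Convergents:
  p_0/q_0 = 17/1
  p_1/q_1 = 290/17
  p_2/q_2 = 9877/579
  p_3/q_3 = 168199/9860
q_2 = 579 ≤ 937 < 9860 = q_3, so the answer is 9877/579.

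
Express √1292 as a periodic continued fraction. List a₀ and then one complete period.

a₀ = ⌊√1292⌋ = 35.
With m₀=0, d₀=1 and mₖ₊₁ = dₖaₖ − mₖ, dₖ₊₁ = (n − mₖ₊₁²)/dₖ, aₖ₊₁ = ⌊(a₀+mₖ₊₁)/dₖ₊₁⌋:
  k=1: m=35, d=67, a=1
  k=2: m=32, d=4, a=16
  k=3: m=32, d=67, a=1
  k=4: m=35, d=1, a=70
d=1 and a=2a₀=70 at k=4, so the next step gives (m, d) = (35, 67) again — its k=1 value — and the period has length 4.

[35; 1, 16, 1, 70]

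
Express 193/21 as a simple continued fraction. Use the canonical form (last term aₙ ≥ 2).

[9; 5, 4]

193 = 9·21 + 4
21 = 5·4 + 1
4 = 4·1 + 0  (stop)
So 193/21 = [9; 5, 4].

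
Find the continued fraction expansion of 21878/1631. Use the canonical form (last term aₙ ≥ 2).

[13; 2, 2, 2, 2, 18, 3]

21878 = 13×1631 + 675
1631 = 2×675 + 281
675 = 2×281 + 113
281 = 2×113 + 55
113 = 2×55 + 3
55 = 18×3 + 1
3 = 3×1 + 0  (stop)
So 21878/1631 = [13; 2, 2, 2, 2, 18, 3].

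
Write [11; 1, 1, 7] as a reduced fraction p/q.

173/15

Fold from the inside: start with 7/1.
  1 + 1/7 = 8/7
  1 + 7/8 = 15/8
  11 + 8/15 = 173/15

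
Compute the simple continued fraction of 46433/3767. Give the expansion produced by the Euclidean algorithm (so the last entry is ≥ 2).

46433 = 12·3767 + 1229
3767 = 3·1229 + 80
1229 = 15·80 + 29
80 = 2·29 + 22
29 = 1·22 + 7
22 = 3·7 + 1
7 = 7·1 + 0  (stop)
So 46433/3767 = [12; 3, 15, 2, 1, 3, 7].

[12; 3, 15, 2, 1, 3, 7]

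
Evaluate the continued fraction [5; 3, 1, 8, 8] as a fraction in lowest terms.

Fold from the inside: start with 8/1.
  8 + 1/8 = 65/8
  1 + 8/65 = 73/65
  3 + 65/73 = 284/73
  5 + 73/284 = 1493/284

1493/284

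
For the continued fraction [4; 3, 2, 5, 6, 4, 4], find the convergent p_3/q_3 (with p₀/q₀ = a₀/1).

Using pₖ = aₖpₖ₋₁ + pₖ₋₂, qₖ = aₖqₖ₋₁ + qₖ₋₂ (with p₋₁=1, p₋₂=0, q₋₁=0, q₋₂=1):
  k=0: a=4, p=4, q=1
  k=1: a=3, p=13, q=3
  k=2: a=2, p=30, q=7
  k=3: a=5, p=163, q=38

163/38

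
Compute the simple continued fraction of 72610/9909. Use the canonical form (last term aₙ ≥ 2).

[7; 3, 19, 3, 18, 3]

72610 = 7×9909 + 3247
9909 = 3×3247 + 168
3247 = 19×168 + 55
168 = 3×55 + 3
55 = 18×3 + 1
3 = 3×1 + 0  (stop)
So 72610/9909 = [7; 3, 19, 3, 18, 3].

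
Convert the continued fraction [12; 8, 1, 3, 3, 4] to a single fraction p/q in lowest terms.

Fold from the inside: start with 4/1.
  3 + 1/4 = 13/4
  3 + 4/13 = 43/13
  1 + 13/43 = 56/43
  8 + 43/56 = 491/56
  12 + 56/491 = 5948/491

5948/491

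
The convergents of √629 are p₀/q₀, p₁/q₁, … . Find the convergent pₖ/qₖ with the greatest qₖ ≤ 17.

326/13

√629 = [25; 12, 1, 1, 12, 50, …] (period length 5).
Convergents:
  p_0/q_0 = 25/1
  p_1/q_1 = 301/12
  p_2/q_2 = 326/13
  p_3/q_3 = 627/25
q_2 = 13 ≤ 17 < 25 = q_3, so the answer is 326/13.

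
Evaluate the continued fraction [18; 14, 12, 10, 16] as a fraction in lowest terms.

495742/27433

Using pₖ = aₖpₖ₋₁ + pₖ₋₂ and qₖ = aₖqₖ₋₁ + qₖ₋₂:
  k=0: a=18, p=18, q=1
  k=1: a=14, p=253, q=14
  k=2: a=12, p=3054, q=169
  k=3: a=10, p=30793, q=1704
  k=4: a=16, p=495742, q=27433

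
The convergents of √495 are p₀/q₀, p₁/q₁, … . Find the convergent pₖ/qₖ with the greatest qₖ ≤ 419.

√495 = [22; 4, 44, …] (period length 2).
Convergents:
  p_0/q_0 = 22/1
  p_1/q_1 = 89/4
  p_2/q_2 = 3938/177
  p_3/q_3 = 15841/712
q_2 = 177 ≤ 419 < 712 = q_3, so the answer is 3938/177.

3938/177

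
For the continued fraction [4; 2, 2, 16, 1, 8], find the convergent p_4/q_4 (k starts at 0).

Using pₖ = aₖpₖ₋₁ + pₖ₋₂, qₖ = aₖqₖ₋₁ + qₖ₋₂ (with p₋₁=1, p₋₂=0, q₋₁=0, q₋₂=1):
  k=0: a=4, p=4, q=1
  k=1: a=2, p=9, q=2
  k=2: a=2, p=22, q=5
  k=3: a=16, p=361, q=82
  k=4: a=1, p=383, q=87

383/87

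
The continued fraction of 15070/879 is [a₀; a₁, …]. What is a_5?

15070 = 17·879 + 127   →  a_0 = 17
879 = 6·127 + 117   →  a_1 = 6
127 = 1·117 + 10   →  a_2 = 1
117 = 11·10 + 7   →  a_3 = 11
10 = 1·7 + 3   →  a_4 = 1
7 = 2·3 + 1   →  a_5 = 2

2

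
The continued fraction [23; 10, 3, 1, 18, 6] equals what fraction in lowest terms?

107519/4655

Fold from the inside: start with 6/1.
  18 + 1/6 = 109/6
  1 + 6/109 = 115/109
  3 + 109/115 = 454/115
  10 + 115/454 = 4655/454
  23 + 454/4655 = 107519/4655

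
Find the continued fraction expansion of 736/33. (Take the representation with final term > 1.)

736 = 22*33 + 10
33 = 3*10 + 3
10 = 3*3 + 1
3 = 3*1 + 0  (stop)
So 736/33 = [22; 3, 3, 3].

[22; 3, 3, 3]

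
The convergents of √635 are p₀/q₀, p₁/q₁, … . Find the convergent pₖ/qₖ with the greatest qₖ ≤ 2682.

31751/1260

√635 = [25; 5, 50, …] (period length 2).
Convergents:
  p_0/q_0 = 25/1
  p_1/q_1 = 126/5
  p_2/q_2 = 6325/251
  p_3/q_3 = 31751/1260
  p_4/q_4 = 1593875/63251
q_3 = 1260 ≤ 2682 < 63251 = q_4, so the answer is 31751/1260.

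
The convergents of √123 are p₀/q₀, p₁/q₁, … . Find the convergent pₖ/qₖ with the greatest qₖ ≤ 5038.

√123 = [11; 11, 22, …] (period length 2).
Convergents:
  p_0/q_0 = 11/1
  p_1/q_1 = 122/11
  p_2/q_2 = 2695/243
  p_3/q_3 = 29767/2684
  p_4/q_4 = 657569/59291
q_3 = 2684 ≤ 5038 < 59291 = q_4, so the answer is 29767/2684.

29767/2684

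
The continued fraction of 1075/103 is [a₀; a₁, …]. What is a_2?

3

1075 = 10·103 + 45   →  a_0 = 10
103 = 2·45 + 13   →  a_1 = 2
45 = 3·13 + 6   →  a_2 = 3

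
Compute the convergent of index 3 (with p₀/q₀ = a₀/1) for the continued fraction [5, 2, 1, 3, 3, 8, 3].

59/11

Using pₖ = aₖpₖ₋₁ + pₖ₋₂, qₖ = aₖqₖ₋₁ + qₖ₋₂ (with p₋₁=1, p₋₂=0, q₋₁=0, q₋₂=1):
  k=0: a=5, p=5, q=1
  k=1: a=2, p=11, q=2
  k=2: a=1, p=16, q=3
  k=3: a=3, p=59, q=11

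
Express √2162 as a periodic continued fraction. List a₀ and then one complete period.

a₀ = ⌊√2162⌋ = 46.

[46; 2, 92]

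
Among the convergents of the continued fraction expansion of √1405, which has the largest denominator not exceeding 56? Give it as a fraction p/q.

1087/29

√1405 = [37; 2, 14, 2, 74, …] (period length 4).
Convergents:
  p_0/q_0 = 37/1
  p_1/q_1 = 75/2
  p_2/q_2 = 1087/29
  p_3/q_3 = 2249/60
q_2 = 29 ≤ 56 < 60 = q_3, so the answer is 1087/29.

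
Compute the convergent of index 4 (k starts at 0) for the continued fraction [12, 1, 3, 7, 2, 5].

Using pₖ = aₖpₖ₋₁ + pₖ₋₂, qₖ = aₖqₖ₋₁ + qₖ₋₂ (with p₋₁=1, p₋₂=0, q₋₁=0, q₋₂=1):
  k=0: a=12, p=12, q=1
  k=1: a=1, p=13, q=1
  k=2: a=3, p=51, q=4
  k=3: a=7, p=370, q=29
  k=4: a=2, p=791, q=62

791/62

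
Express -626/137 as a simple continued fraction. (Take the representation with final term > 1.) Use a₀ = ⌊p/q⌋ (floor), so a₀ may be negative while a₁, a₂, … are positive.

[-5; 2, 3, 9, 2]

-626 = -5*137 + 59
137 = 2*59 + 19
59 = 3*19 + 2
19 = 9*2 + 1
2 = 2*1 + 0  (stop)
So -626/137 = [-5; 2, 3, 9, 2].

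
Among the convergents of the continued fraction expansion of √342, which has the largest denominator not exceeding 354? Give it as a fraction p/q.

2737/148

√342 = [18; 2, 36, …] (period length 2).
Convergents:
  p_0/q_0 = 18/1
  p_1/q_1 = 37/2
  p_2/q_2 = 1350/73
  p_3/q_3 = 2737/148
  p_4/q_4 = 99882/5401
q_3 = 148 ≤ 354 < 5401 = q_4, so the answer is 2737/148.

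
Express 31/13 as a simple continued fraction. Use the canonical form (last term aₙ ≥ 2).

31 = 2*13 + 5
13 = 2*5 + 3
5 = 1*3 + 2
3 = 1*2 + 1
2 = 2*1 + 0  (stop)
So 31/13 = [2; 2, 1, 1, 2].

[2; 2, 1, 1, 2]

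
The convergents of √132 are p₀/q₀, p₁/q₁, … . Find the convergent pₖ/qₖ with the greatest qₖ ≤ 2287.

23771/2069

√132 = [11; 2, 22, …] (period length 2).
Convergents:
  p_0/q_0 = 11/1
  p_1/q_1 = 23/2
  p_2/q_2 = 517/45
  p_3/q_3 = 1057/92
  p_4/q_4 = 23771/2069
  p_5/q_5 = 48599/4230
q_4 = 2069 ≤ 2287 < 4230 = q_5, so the answer is 23771/2069.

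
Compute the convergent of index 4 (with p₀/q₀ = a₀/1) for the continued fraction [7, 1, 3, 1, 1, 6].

70/9

Using pₖ = aₖpₖ₋₁ + pₖ₋₂, qₖ = aₖqₖ₋₁ + qₖ₋₂ (with p₋₁=1, p₋₂=0, q₋₁=0, q₋₂=1):
  k=0: a=7, p=7, q=1
  k=1: a=1, p=8, q=1
  k=2: a=3, p=31, q=4
  k=3: a=1, p=39, q=5
  k=4: a=1, p=70, q=9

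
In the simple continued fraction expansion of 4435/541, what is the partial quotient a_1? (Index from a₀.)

4435 = 8·541 + 107   →  a_0 = 8
541 = 5·107 + 6   →  a_1 = 5

5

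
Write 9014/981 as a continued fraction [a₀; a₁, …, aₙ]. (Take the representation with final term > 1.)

[9; 5, 3, 3, 3, 2, 2]

9014 = 9×981 + 185
981 = 5×185 + 56
185 = 3×56 + 17
56 = 3×17 + 5
17 = 3×5 + 2
5 = 2×2 + 1
2 = 2×1 + 0  (stop)
So 9014/981 = [9; 5, 3, 3, 3, 2, 2].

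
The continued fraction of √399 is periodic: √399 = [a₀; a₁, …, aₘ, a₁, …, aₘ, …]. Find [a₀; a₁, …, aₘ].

[19; 1, 38]

a₀ = ⌊√399⌋ = 19.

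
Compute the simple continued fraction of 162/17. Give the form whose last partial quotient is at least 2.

162 = 9*17 + 9
17 = 1*9 + 8
9 = 1*8 + 1
8 = 8*1 + 0  (stop)
So 162/17 = [9; 1, 1, 8].

[9; 1, 1, 8]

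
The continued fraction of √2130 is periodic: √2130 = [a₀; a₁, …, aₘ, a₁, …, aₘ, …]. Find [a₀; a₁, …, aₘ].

[46; 6, 1, 1, 2, 1, 1, 6, 92]

a₀ = ⌊√2130⌋ = 46.
With m₀=0, d₀=1 and mₖ₊₁ = dₖaₖ − mₖ, dₖ₊₁ = (n − mₖ₊₁²)/dₖ, aₖ₊₁ = ⌊(a₀+mₖ₊₁)/dₖ₊₁⌋:
  k=1: m=46, d=14, a=6
  k=2: m=38, d=49, a=1
  k=3: m=11, d=41, a=1
  k=4: m=30, d=30, a=2
  k=5: m=30, d=41, a=1
  k=6: m=11, d=49, a=1
  k=7: m=38, d=14, a=6
  k=8: m=46, d=1, a=92
d=1 and a=2a₀=92 at k=8, so the next step gives (m, d) = (46, 14) again — its k=1 value — and the period has length 8.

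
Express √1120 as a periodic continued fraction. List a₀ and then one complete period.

[33; 2, 6, 1, 15, 1, 6, 2, 66]

a₀ = ⌊√1120⌋ = 33.
With m₀=0, d₀=1 and mₖ₊₁ = dₖaₖ − mₖ, dₖ₊₁ = (n − mₖ₊₁²)/dₖ, aₖ₊₁ = ⌊(a₀+mₖ₊₁)/dₖ₊₁⌋:
  k=1: m=33, d=31, a=2
  k=2: m=29, d=9, a=6
  k=3: m=25, d=55, a=1
  k=4: m=30, d=4, a=15
  k=5: m=30, d=55, a=1
  k=6: m=25, d=9, a=6
  k=7: m=29, d=31, a=2
  k=8: m=33, d=1, a=66
d=1 and a=2a₀=66 at k=8, so the next step gives (m, d) = (33, 31) again — its k=1 value — and the period has length 8.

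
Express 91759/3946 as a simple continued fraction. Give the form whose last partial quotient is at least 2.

91759 = 23·3946 + 1001
3946 = 3·1001 + 943
1001 = 1·943 + 58
943 = 16·58 + 15
58 = 3·15 + 13
15 = 1·13 + 2
13 = 6·2 + 1
2 = 2·1 + 0  (stop)
So 91759/3946 = [23; 3, 1, 16, 3, 1, 6, 2].

[23; 3, 1, 16, 3, 1, 6, 2]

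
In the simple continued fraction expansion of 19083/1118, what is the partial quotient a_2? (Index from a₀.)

1

19083 = 17·1118 + 77   →  a_0 = 17
1118 = 14·77 + 40   →  a_1 = 14
77 = 1·40 + 37   →  a_2 = 1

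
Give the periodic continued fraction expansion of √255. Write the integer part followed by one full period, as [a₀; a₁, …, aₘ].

[15; 1, 30]

a₀ = ⌊√255⌋ = 15.
With m₀=0, d₀=1 and mₖ₊₁ = dₖaₖ − mₖ, dₖ₊₁ = (n − mₖ₊₁²)/dₖ, aₖ₊₁ = ⌊(a₀+mₖ₊₁)/dₖ₊₁⌋:
  k=1: m=15, d=30, a=1
  k=2: m=15, d=1, a=30
d=1 and a=2a₀=30 at k=2, so the next step gives (m, d) = (15, 30) again — its k=1 value — and the period has length 2.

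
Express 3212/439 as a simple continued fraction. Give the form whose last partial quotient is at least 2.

3212 = 7*439 + 139
439 = 3*139 + 22
139 = 6*22 + 7
22 = 3*7 + 1
7 = 7*1 + 0  (stop)
So 3212/439 = [7; 3, 6, 3, 7].

[7; 3, 6, 3, 7]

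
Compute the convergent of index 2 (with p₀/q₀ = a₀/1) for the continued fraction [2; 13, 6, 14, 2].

164/79

Using pₖ = aₖpₖ₋₁ + pₖ₋₂, qₖ = aₖqₖ₋₁ + qₖ₋₂ (with p₋₁=1, p₋₂=0, q₋₁=0, q₋₂=1):
  k=0: a=2, p=2, q=1
  k=1: a=13, p=27, q=13
  k=2: a=6, p=164, q=79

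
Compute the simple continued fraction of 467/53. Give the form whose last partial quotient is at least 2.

467 = 8·53 + 43
53 = 1·43 + 10
43 = 4·10 + 3
10 = 3·3 + 1
3 = 3·1 + 0  (stop)
So 467/53 = [8; 1, 4, 3, 3].

[8; 1, 4, 3, 3]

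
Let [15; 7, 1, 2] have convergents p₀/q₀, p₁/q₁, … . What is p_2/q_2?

121/8

Using pₖ = aₖpₖ₋₁ + pₖ₋₂, qₖ = aₖqₖ₋₁ + qₖ₋₂ (with p₋₁=1, p₋₂=0, q₋₁=0, q₋₂=1):
  k=0: a=15, p=15, q=1
  k=1: a=7, p=106, q=7
  k=2: a=1, p=121, q=8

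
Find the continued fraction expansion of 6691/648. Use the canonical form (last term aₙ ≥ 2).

6691 = 10×648 + 211
648 = 3×211 + 15
211 = 14×15 + 1
15 = 15×1 + 0  (stop)
So 6691/648 = [10; 3, 14, 15].

[10; 3, 14, 15]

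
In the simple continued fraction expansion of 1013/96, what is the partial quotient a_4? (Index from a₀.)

3

1013 = 10·96 + 53   →  a_0 = 10
96 = 1·53 + 43   →  a_1 = 1
53 = 1·43 + 10   →  a_2 = 1
43 = 4·10 + 3   →  a_3 = 4
10 = 3·3 + 1   →  a_4 = 3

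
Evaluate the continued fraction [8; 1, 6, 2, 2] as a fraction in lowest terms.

Using pₖ = aₖpₖ₋₁ + pₖ₋₂ and qₖ = aₖqₖ₋₁ + qₖ₋₂:
  k=0: a=8, p=8, q=1
  k=1: a=1, p=9, q=1
  k=2: a=6, p=62, q=7
  k=3: a=2, p=133, q=15
  k=4: a=2, p=328, q=37

328/37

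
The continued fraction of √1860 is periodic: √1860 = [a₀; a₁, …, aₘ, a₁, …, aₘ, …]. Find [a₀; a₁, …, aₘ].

a₀ = ⌊√1860⌋ = 43.

[43; 7, 1, 4, 1, 7, 86]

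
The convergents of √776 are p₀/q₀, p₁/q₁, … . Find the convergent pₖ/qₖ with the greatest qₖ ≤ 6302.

76049/2730

√776 = [27; 1, 5, 1, 54, …] (period length 4).
Convergents:
  p_0/q_0 = 27/1
  p_1/q_1 = 28/1
  p_2/q_2 = 167/6
  p_3/q_3 = 195/7
  p_4/q_4 = 10697/384
  p_5/q_5 = 10892/391
  p_6/q_6 = 65157/2339
  p_7/q_7 = 76049/2730
  p_8/q_8 = 4171803/149759
q_7 = 2730 ≤ 6302 < 149759 = q_8, so the answer is 76049/2730.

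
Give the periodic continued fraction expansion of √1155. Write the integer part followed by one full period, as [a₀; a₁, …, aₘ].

[33; 1, 66]

a₀ = ⌊√1155⌋ = 33.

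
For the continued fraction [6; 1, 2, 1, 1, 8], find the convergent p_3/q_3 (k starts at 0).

27/4

Using pₖ = aₖpₖ₋₁ + pₖ₋₂, qₖ = aₖqₖ₋₁ + qₖ₋₂ (with p₋₁=1, p₋₂=0, q₋₁=0, q₋₂=1):
  k=0: a=6, p=6, q=1
  k=1: a=1, p=7, q=1
  k=2: a=2, p=20, q=3
  k=3: a=1, p=27, q=4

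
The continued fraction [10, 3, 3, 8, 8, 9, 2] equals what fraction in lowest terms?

133627/12972

Fold from the inside: start with 2/1.
  9 + 1/2 = 19/2
  8 + 2/19 = 154/19
  8 + 19/154 = 1251/154
  3 + 154/1251 = 3907/1251
  3 + 1251/3907 = 12972/3907
  10 + 3907/12972 = 133627/12972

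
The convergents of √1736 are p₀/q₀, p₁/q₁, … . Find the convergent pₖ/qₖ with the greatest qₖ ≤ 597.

20791/499

√1736 = [41; 1, 1, 1, 82, …] (period length 4).
Convergents:
  p_0/q_0 = 41/1
  p_1/q_1 = 42/1
  p_2/q_2 = 83/2
  p_3/q_3 = 125/3
  p_4/q_4 = 10333/248
  p_5/q_5 = 10458/251
  p_6/q_6 = 20791/499
  p_7/q_7 = 31249/750
q_6 = 499 ≤ 597 < 750 = q_7, so the answer is 20791/499.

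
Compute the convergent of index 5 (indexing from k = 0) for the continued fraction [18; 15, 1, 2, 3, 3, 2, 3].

Using pₖ = aₖpₖ₋₁ + pₖ₋₂, qₖ = aₖqₖ₋₁ + qₖ₋₂ (with p₋₁=1, p₋₂=0, q₋₁=0, q₋₂=1):
  k=0: a=18, p=18, q=1
  k=1: a=15, p=271, q=15
  k=2: a=1, p=289, q=16
  k=3: a=2, p=849, q=47
  k=4: a=3, p=2836, q=157
  k=5: a=3, p=9357, q=518

9357/518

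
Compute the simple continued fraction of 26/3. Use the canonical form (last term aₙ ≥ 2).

26 = 8·3 + 2
3 = 1·2 + 1
2 = 2·1 + 0  (stop)
So 26/3 = [8; 1, 2].

[8; 1, 2]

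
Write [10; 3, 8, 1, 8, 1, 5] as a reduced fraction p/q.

Fold from the inside: start with 5/1.
  1 + 1/5 = 6/5
  8 + 5/6 = 53/6
  1 + 6/53 = 59/53
  8 + 53/59 = 525/59
  3 + 59/525 = 1634/525
  10 + 525/1634 = 16865/1634

16865/1634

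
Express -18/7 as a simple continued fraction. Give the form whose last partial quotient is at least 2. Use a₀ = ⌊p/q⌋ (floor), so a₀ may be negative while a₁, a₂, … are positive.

-18 = -3·7 + 3
7 = 2·3 + 1
3 = 3·1 + 0  (stop)
So -18/7 = [-3; 2, 3].

[-3; 2, 3]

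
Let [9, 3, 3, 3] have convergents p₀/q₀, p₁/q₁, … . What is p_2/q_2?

Using pₖ = aₖpₖ₋₁ + pₖ₋₂, qₖ = aₖqₖ₋₁ + qₖ₋₂ (with p₋₁=1, p₋₂=0, q₋₁=0, q₋₂=1):
  k=0: a=9, p=9, q=1
  k=1: a=3, p=28, q=3
  k=2: a=3, p=93, q=10

93/10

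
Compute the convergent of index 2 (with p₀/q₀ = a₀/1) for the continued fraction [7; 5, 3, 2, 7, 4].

115/16

Using pₖ = aₖpₖ₋₁ + pₖ₋₂, qₖ = aₖqₖ₋₁ + qₖ₋₂ (with p₋₁=1, p₋₂=0, q₋₁=0, q₋₂=1):
  k=0: a=7, p=7, q=1
  k=1: a=5, p=36, q=5
  k=2: a=3, p=115, q=16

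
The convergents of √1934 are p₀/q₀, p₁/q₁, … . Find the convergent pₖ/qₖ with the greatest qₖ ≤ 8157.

√1934 = [43; 1, 42, 1, 86, …] (period length 4).
Convergents:
  p_0/q_0 = 43/1
  p_1/q_1 = 44/1
  p_2/q_2 = 1891/43
  p_3/q_3 = 1935/44
  p_4/q_4 = 168301/3827
  p_5/q_5 = 170236/3871
  p_6/q_6 = 7318213/166409
q_5 = 3871 ≤ 8157 < 166409 = q_6, so the answer is 170236/3871.

170236/3871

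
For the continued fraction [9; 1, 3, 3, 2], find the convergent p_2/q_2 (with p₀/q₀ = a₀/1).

Using pₖ = aₖpₖ₋₁ + pₖ₋₂, qₖ = aₖqₖ₋₁ + qₖ₋₂ (with p₋₁=1, p₋₂=0, q₋₁=0, q₋₂=1):
  k=0: a=9, p=9, q=1
  k=1: a=1, p=10, q=1
  k=2: a=3, p=39, q=4

39/4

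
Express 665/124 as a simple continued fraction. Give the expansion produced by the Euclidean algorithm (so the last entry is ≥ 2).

[5; 2, 1, 3, 11]

665 = 5*124 + 45
124 = 2*45 + 34
45 = 1*34 + 11
34 = 3*11 + 1
11 = 11*1 + 0  (stop)
So 665/124 = [5; 2, 1, 3, 11].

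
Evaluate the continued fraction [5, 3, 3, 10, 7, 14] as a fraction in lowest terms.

54796/10337

Fold from the inside: start with 14/1.
  7 + 1/14 = 99/14
  10 + 14/99 = 1004/99
  3 + 99/1004 = 3111/1004
  3 + 1004/3111 = 10337/3111
  5 + 3111/10337 = 54796/10337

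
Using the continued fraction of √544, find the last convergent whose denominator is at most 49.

793/34

√544 = [23; 3, 11, 3, 46, …] (period length 4).
Convergents:
  p_0/q_0 = 23/1
  p_1/q_1 = 70/3
  p_2/q_2 = 793/34
  p_3/q_3 = 2449/105
q_2 = 34 ≤ 49 < 105 = q_3, so the answer is 793/34.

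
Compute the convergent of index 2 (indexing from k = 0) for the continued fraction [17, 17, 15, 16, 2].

Using pₖ = aₖpₖ₋₁ + pₖ₋₂, qₖ = aₖqₖ₋₁ + qₖ₋₂ (with p₋₁=1, p₋₂=0, q₋₁=0, q₋₂=1):
  k=0: a=17, p=17, q=1
  k=1: a=17, p=290, q=17
  k=2: a=15, p=4367, q=256

4367/256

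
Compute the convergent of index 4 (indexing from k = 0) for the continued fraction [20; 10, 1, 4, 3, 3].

Using pₖ = aₖpₖ₋₁ + pₖ₋₂, qₖ = aₖqₖ₋₁ + qₖ₋₂ (with p₋₁=1, p₋₂=0, q₋₁=0, q₋₂=1):
  k=0: a=20, p=20, q=1
  k=1: a=10, p=201, q=10
  k=2: a=1, p=221, q=11
  k=3: a=4, p=1085, q=54
  k=4: a=3, p=3476, q=173

3476/173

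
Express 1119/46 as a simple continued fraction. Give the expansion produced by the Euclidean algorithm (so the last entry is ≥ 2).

[24; 3, 15]

1119 = 24*46 + 15
46 = 3*15 + 1
15 = 15*1 + 0  (stop)
So 1119/46 = [24; 3, 15].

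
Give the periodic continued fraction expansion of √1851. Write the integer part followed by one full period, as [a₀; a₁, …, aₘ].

[43; 43, 86]

a₀ = ⌊√1851⌋ = 43.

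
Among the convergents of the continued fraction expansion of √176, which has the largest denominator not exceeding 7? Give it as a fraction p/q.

√176 = [13; 3, 1, 3, 26, …] (period length 4).
Convergents:
  p_0/q_0 = 13/1
  p_1/q_1 = 40/3
  p_2/q_2 = 53/4
  p_3/q_3 = 199/15
q_2 = 4 ≤ 7 < 15 = q_3, so the answer is 53/4.

53/4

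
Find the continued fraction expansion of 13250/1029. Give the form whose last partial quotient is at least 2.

[12; 1, 7, 9, 1, 3, 3]

13250 = 12·1029 + 902
1029 = 1·902 + 127
902 = 7·127 + 13
127 = 9·13 + 10
13 = 1·10 + 3
10 = 3·3 + 1
3 = 3·1 + 0  (stop)
So 13250/1029 = [12; 1, 7, 9, 1, 3, 3].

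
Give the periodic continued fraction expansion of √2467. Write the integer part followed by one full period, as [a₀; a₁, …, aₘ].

[49; 1, 2, 49, 2, 1, 98]

a₀ = ⌊√2467⌋ = 49.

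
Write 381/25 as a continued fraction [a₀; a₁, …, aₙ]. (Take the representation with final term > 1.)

381 = 15*25 + 6
25 = 4*6 + 1
6 = 6*1 + 0  (stop)
So 381/25 = [15; 4, 6].

[15; 4, 6]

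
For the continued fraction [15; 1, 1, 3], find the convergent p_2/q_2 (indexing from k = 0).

31/2

Using pₖ = aₖpₖ₋₁ + pₖ₋₂, qₖ = aₖqₖ₋₁ + qₖ₋₂ (with p₋₁=1, p₋₂=0, q₋₁=0, q₋₂=1):
  k=0: a=15, p=15, q=1
  k=1: a=1, p=16, q=1
  k=2: a=1, p=31, q=2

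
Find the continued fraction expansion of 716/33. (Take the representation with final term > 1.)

[21; 1, 2, 3, 3]

716 = 21*33 + 23
33 = 1*23 + 10
23 = 2*10 + 3
10 = 3*3 + 1
3 = 3*1 + 0  (stop)
So 716/33 = [21; 1, 2, 3, 3].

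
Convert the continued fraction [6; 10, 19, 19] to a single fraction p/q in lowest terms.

22196/3639

Fold from the inside: start with 19/1.
  19 + 1/19 = 362/19
  10 + 19/362 = 3639/362
  6 + 362/3639 = 22196/3639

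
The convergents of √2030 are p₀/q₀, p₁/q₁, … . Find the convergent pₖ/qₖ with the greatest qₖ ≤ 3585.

73035/1621

√2030 = [45; 18, 90, …] (period length 2).
Convergents:
  p_0/q_0 = 45/1
  p_1/q_1 = 811/18
  p_2/q_2 = 73035/1621
  p_3/q_3 = 1315441/29196
q_2 = 1621 ≤ 3585 < 29196 = q_3, so the answer is 73035/1621.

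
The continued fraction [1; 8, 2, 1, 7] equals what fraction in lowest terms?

Fold from the inside: start with 7/1.
  1 + 1/7 = 8/7
  2 + 7/8 = 23/8
  8 + 8/23 = 192/23
  1 + 23/192 = 215/192

215/192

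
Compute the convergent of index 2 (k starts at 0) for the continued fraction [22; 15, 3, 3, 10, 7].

Using pₖ = aₖpₖ₋₁ + pₖ₋₂, qₖ = aₖqₖ₋₁ + qₖ₋₂ (with p₋₁=1, p₋₂=0, q₋₁=0, q₋₂=1):
  k=0: a=22, p=22, q=1
  k=1: a=15, p=331, q=15
  k=2: a=3, p=1015, q=46

1015/46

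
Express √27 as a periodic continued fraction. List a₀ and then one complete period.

[5; 5, 10]

a₀ = ⌊√27⌋ = 5.
With m₀=0, d₀=1 and mₖ₊₁ = dₖaₖ − mₖ, dₖ₊₁ = (n − mₖ₊₁²)/dₖ, aₖ₊₁ = ⌊(a₀+mₖ₊₁)/dₖ₊₁⌋:
  k=1: m=5, d=2, a=5
  k=2: m=5, d=1, a=10
d=1 and a=2a₀=10 at k=2, so the next step gives (m, d) = (5, 2) again — its k=1 value — and the period has length 2.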